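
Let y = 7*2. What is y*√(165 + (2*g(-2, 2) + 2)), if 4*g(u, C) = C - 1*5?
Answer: 7*√662 ≈ 180.11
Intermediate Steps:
g(u, C) = -5/4 + C/4 (g(u, C) = (C - 1*5)/4 = (C - 5)/4 = (-5 + C)/4 = -5/4 + C/4)
y = 14
y*√(165 + (2*g(-2, 2) + 2)) = 14*√(165 + (2*(-5/4 + (¼)*2) + 2)) = 14*√(165 + (2*(-5/4 + ½) + 2)) = 14*√(165 + (2*(-¾) + 2)) = 14*√(165 + (-3/2 + 2)) = 14*√(165 + ½) = 14*√(331/2) = 14*(√662/2) = 7*√662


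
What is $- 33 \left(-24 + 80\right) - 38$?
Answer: $-1886$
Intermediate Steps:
$- 33 \left(-24 + 80\right) - 38 = \left(-33\right) 56 - 38 = -1848 - 38 = -1886$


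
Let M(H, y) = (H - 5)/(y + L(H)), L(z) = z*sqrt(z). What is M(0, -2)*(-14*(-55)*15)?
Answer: 28875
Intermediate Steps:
L(z) = z**(3/2)
M(H, y) = (-5 + H)/(y + H**(3/2)) (M(H, y) = (H - 5)/(y + H**(3/2)) = (-5 + H)/(y + H**(3/2)))
M(0, -2)*(-14*(-55)*15) = ((-5 + 0)/(-2 + 0**(3/2)))*(-14*(-55)*15) = (-5/(-2 + 0))*(770*15) = (-5/(-2))*11550 = -1/2*(-5)*11550 = (5/2)*11550 = 28875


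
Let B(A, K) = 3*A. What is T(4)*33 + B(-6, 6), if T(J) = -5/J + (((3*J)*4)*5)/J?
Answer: 7683/4 ≈ 1920.8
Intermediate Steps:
T(J) = 60 - 5/J (T(J) = -5/J + ((12*J)*5)/J = -5/J + (60*J)/J = -5/J + 60 = 60 - 5/J)
T(4)*33 + B(-6, 6) = (60 - 5/4)*33 + 3*(-6) = (60 - 5*¼)*33 - 18 = (60 - 5/4)*33 - 18 = (235/4)*33 - 18 = 7755/4 - 18 = 7683/4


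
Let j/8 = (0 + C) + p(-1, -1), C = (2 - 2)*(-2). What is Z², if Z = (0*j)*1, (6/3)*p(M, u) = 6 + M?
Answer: 0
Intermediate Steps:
p(M, u) = 3 + M/2 (p(M, u) = (6 + M)/2 = 3 + M/2)
C = 0 (C = 0*(-2) = 0)
j = 20 (j = 8*((0 + 0) + (3 + (½)*(-1))) = 8*(0 + (3 - ½)) = 8*(0 + 5/2) = 8*(5/2) = 20)
Z = 0 (Z = (0*20)*1 = 0*1 = 0)
Z² = 0² = 0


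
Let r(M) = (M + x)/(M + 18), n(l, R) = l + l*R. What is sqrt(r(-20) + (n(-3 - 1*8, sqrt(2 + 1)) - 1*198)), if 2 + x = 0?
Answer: sqrt(-198 - 11*sqrt(3)) ≈ 14.733*I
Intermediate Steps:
x = -2 (x = -2 + 0 = -2)
n(l, R) = l + R*l
r(M) = (-2 + M)/(18 + M) (r(M) = (M - 2)/(M + 18) = (-2 + M)/(18 + M))
sqrt(r(-20) + (n(-3 - 1*8, sqrt(2 + 1)) - 1*198)) = sqrt((-2 - 20)/(18 - 20) + ((-3 - 1*8)*(1 + sqrt(2 + 1)) - 1*198)) = sqrt(-22/(-2) + ((-3 - 8)*(1 + sqrt(3)) - 198)) = sqrt(-1/2*(-22) + (-11*(1 + sqrt(3)) - 198)) = sqrt(11 + ((-11 - 11*sqrt(3)) - 198)) = sqrt(11 + (-209 - 11*sqrt(3))) = sqrt(-198 - 11*sqrt(3))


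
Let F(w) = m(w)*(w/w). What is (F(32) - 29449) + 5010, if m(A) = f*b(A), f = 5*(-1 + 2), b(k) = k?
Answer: -24279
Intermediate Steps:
f = 5 (f = 5*1 = 5)
m(A) = 5*A
F(w) = 5*w (F(w) = (5*w)*(w/w) = (5*w)*1 = 5*w)
(F(32) - 29449) + 5010 = (5*32 - 29449) + 5010 = (160 - 29449) + 5010 = -29289 + 5010 = -24279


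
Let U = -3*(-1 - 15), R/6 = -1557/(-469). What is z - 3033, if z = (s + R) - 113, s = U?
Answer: -1443620/469 ≈ -3078.1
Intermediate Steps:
R = 9342/469 (R = 6*(-1557/(-469)) = 6*(-1557*(-1/469)) = 6*(1557/469) = 9342/469 ≈ 19.919)
U = 48 (U = -3*(-16) = 48)
s = 48
z = -21143/469 (z = (48 + 9342/469) - 113 = 31854/469 - 113 = -21143/469 ≈ -45.081)
z - 3033 = -21143/469 - 3033 = -1443620/469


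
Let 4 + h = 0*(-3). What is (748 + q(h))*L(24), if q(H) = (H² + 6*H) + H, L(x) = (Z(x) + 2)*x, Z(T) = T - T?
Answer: 35328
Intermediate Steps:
Z(T) = 0
L(x) = 2*x (L(x) = (0 + 2)*x = 2*x)
h = -4 (h = -4 + 0*(-3) = -4 + 0 = -4)
q(H) = H² + 7*H
(748 + q(h))*L(24) = (748 - 4*(7 - 4))*(2*24) = (748 - 4*3)*48 = (748 - 12)*48 = 736*48 = 35328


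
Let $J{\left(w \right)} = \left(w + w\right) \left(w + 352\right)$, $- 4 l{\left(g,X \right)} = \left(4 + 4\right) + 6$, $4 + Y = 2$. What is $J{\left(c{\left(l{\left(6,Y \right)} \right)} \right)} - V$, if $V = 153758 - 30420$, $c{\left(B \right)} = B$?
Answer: $- \frac{251555}{2} \approx -1.2578 \cdot 10^{5}$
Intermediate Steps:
$Y = -2$ ($Y = -4 + 2 = -2$)
$l{\left(g,X \right)} = - \frac{7}{2}$ ($l{\left(g,X \right)} = - \frac{\left(4 + 4\right) + 6}{4} = - \frac{8 + 6}{4} = \left(- \frac{1}{4}\right) 14 = - \frac{7}{2}$)
$J{\left(w \right)} = 2 w \left(352 + w\right)$
$V = 123338$ ($V = 153758 - 30420 = 123338$)
$J{\left(c{\left(l{\left(6,Y \right)} \right)} \right)} - V = 2 \left(- \frac{7}{2}\right) \left(352 - \frac{7}{2}\right) - 123338 = 2 \left(- \frac{7}{2}\right) \frac{697}{2} - 123338 = - \frac{4879}{2} - 123338 = - \frac{251555}{2}$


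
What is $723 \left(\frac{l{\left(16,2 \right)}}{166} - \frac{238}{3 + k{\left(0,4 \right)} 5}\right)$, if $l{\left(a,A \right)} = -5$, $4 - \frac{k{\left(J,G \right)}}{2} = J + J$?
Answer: $- \frac{28719729}{7138} \approx -4023.5$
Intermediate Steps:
$k{\left(J,G \right)} = 8 - 4 J$ ($k{\left(J,G \right)} = 8 - 2 \left(J + J\right) = 8 - 2 \cdot 2 J = 8 - 4 J$)
$723 \left(\frac{l{\left(16,2 \right)}}{166} - \frac{238}{3 + k{\left(0,4 \right)} 5}\right) = 723 \left(- \frac{5}{166} - \frac{238}{3 + \left(8 - 0\right) 5}\right) = 723 \left(\left(-5\right) \frac{1}{166} - \frac{238}{3 + \left(8 + 0\right) 5}\right) = 723 \left(- \frac{5}{166} - \frac{238}{3 + 8 \cdot 5}\right) = 723 \left(- \frac{5}{166} - \frac{238}{3 + 40}\right) = 723 \left(- \frac{5}{166} - \frac{238}{43}\right) = 723 \left(- \frac{39723}{7138}\right) = - \frac{28719729}{7138}$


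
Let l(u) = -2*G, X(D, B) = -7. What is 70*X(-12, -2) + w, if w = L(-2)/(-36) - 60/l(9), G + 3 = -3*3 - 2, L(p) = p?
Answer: -62003/126 ≈ -492.09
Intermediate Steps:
G = -14 (G = -3 + (-3*3 - 2) = -3 + (-9 - 2) = -3 - 11 = -14)
l(u) = 28 (l(u) = -2*(-14) = 28)
w = -263/126 (w = -2/(-36) - 60/28 = -2*(-1/36) - 60*1/28 = 1/18 - 15/7 = -263/126 ≈ -2.0873)
70*X(-12, -2) + w = 70*(-7) - 263/126 = -490 - 263/126 = -62003/126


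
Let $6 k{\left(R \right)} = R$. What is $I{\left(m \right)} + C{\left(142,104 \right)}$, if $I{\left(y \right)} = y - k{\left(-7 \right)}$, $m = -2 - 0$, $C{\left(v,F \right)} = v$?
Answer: $\frac{847}{6} \approx 141.17$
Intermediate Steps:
$k{\left(R \right)} = \frac{R}{6}$
$m = -2$ ($m = -2 + 0 = -2$)
$I{\left(y \right)} = \frac{7}{6} + y$ ($I{\left(y \right)} = y - \frac{1}{6} \left(-7\right) = y - - \frac{7}{6} = y + \frac{7}{6} = \frac{7}{6} + y$)
$I{\left(m \right)} + C{\left(142,104 \right)} = \left(\frac{7}{6} - 2\right) + 142 = - \frac{5}{6} + 142 = \frac{847}{6}$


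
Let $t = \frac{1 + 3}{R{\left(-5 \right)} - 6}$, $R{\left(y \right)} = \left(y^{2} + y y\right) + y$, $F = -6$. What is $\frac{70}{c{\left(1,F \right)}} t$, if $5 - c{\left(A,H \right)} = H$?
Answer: $\frac{280}{429} \approx 0.65268$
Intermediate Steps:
$c{\left(A,H \right)} = 5 - H$
$R{\left(y \right)} = y + 2 y^{2}$ ($R{\left(y \right)} = \left(y^{2} + y^{2}\right) + y = 2 y^{2} + y = y + 2 y^{2}$)
$t = \frac{4}{39}$ ($t = \frac{1 + 3}{- 5 \left(1 + 2 \left(-5\right)\right) - 6} = \frac{4}{- 5 \left(1 - 10\right) - 6} = \frac{4}{\left(-5\right) \left(-9\right) - 6} = \frac{4}{45 - 6} = \frac{4}{39} \approx 0.10256$)
$\frac{70}{c{\left(1,F \right)}} t = \frac{70}{5 - -6} \cdot \frac{4}{39} = \frac{70}{5 + 6} \cdot \frac{4}{39} = \frac{70}{11} \cdot \frac{4}{39} = \frac{280}{429}$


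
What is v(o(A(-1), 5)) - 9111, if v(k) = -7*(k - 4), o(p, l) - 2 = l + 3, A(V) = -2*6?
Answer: -9153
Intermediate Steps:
A(V) = -12
o(p, l) = 5 + l (o(p, l) = 2 + (l + 3) = 2 + (3 + l) = 5 + l)
v(k) = 28 - 7*k (v(k) = -7*(-4 + k) = 28 - 7*k)
v(o(A(-1), 5)) - 9111 = (28 - 7*(5 + 5)) - 9111 = (28 - 7*10) - 9111 = (28 - 70) - 9111 = -42 - 9111 = -9153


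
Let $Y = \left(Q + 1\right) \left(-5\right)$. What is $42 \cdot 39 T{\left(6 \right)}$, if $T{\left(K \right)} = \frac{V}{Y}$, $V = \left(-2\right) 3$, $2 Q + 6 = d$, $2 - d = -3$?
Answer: $\frac{19656}{5} \approx 3931.2$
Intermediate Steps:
$d = 5$ ($d = 2 - -3 = 2 + 3 = 5$)
$Q = - \frac{1}{2}$ ($Q = -3 + \frac{1}{2} \cdot 5 = -3 + \frac{5}{2} = - \frac{1}{2} \approx -0.5$)
$V = -6$
$Y = - \frac{5}{2}$ ($Y = \left(- \frac{1}{2} + 1\right) \left(-5\right) = \frac{1}{2} \left(-5\right) = - \frac{5}{2} \approx -2.5$)
$T{\left(K \right)} = \frac{12}{5}$ ($T{\left(K \right)} = - \frac{6}{- \frac{5}{2}} = \left(-6\right) \left(- \frac{2}{5}\right) = \frac{12}{5}$)
$42 \cdot 39 T{\left(6 \right)} = 42 \cdot 39 \cdot \frac{12}{5} = 1638 \cdot \frac{12}{5} = \frac{19656}{5}$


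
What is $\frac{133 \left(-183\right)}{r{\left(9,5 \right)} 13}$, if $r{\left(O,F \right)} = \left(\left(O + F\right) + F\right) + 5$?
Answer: $- \frac{8113}{104} \approx -78.01$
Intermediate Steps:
$r{\left(O,F \right)} = 5 + O + 2 F$ ($r{\left(O,F \right)} = \left(\left(F + O\right) + F\right) + 5 = \left(O + 2 F\right) + 5 = 5 + O + 2 F$)
$\frac{133 \left(-183\right)}{r{\left(9,5 \right)} 13} = \frac{133 \left(-183\right)}{\left(5 + 9 + 2 \cdot 5\right) 13} = - \frac{24339}{\left(5 + 9 + 10\right) 13} = - \frac{24339}{24 \cdot 13} = - \frac{24339}{312} = \left(-24339\right) \frac{1}{312} = - \frac{8113}{104}$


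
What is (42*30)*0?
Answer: 0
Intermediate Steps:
(42*30)*0 = 1260*0 = 0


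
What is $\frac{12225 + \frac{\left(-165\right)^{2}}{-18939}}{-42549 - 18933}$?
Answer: $- \frac{12861225}{64689311} \approx -0.19882$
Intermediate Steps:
$\frac{12225 + \frac{\left(-165\right)^{2}}{-18939}}{-42549 - 18933} = \frac{12225 + 27225 \left(- \frac{1}{18939}\right)}{-61482} = \left(12225 - \frac{9075}{6313}\right) \left(- \frac{1}{61482}\right) = \frac{77167350}{6313} \left(- \frac{1}{61482}\right) = - \frac{12861225}{64689311}$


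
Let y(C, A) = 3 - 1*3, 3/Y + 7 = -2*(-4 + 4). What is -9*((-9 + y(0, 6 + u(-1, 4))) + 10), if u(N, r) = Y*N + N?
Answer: -9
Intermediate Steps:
Y = -3/7 (Y = 3/(-7 - 2*(-4 + 4)) = 3/(-7 - 2*0) = 3/(-7 + 0) = 3/(-7) = 3*(-⅐) = -3/7 ≈ -0.42857)
u(N, r) = 4*N/7 (u(N, r) = -3*N/7 + N = 4*N/7)
y(C, A) = 0 (y(C, A) = 3 - 3 = 0)
-9*((-9 + y(0, 6 + u(-1, 4))) + 10) = -9*((-9 + 0) + 10) = -9*(-9 + 10) = -9*1 = -9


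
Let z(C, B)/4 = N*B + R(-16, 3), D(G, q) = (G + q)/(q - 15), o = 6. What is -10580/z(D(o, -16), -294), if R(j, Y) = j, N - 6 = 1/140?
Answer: 26450/17821 ≈ 1.4842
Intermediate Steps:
D(G, q) = (G + q)/(-15 + q)
N = 841/140 (N = 6 + 1/140 = 841/140 ≈ 6.0071)
z(C, B) = -64 + 841*B/35 (z(C, B) = 4*(841*B/140 - 16) = 4*(-16 + 841*B/140) = -64 + 841*B/35)
-10580/z(D(o, -16), -294) = -10580/(-64 + (841/35)*(-294)) = -10580/(-64 - 35322/5) = -10580/(-35642/5) = -10580*(-5/35642) = 26450/17821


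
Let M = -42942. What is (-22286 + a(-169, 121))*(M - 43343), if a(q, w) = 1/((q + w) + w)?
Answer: 140375081945/73 ≈ 1.9229e+9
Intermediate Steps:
a(q, w) = 1/(q + 2*w)
(-22286 + a(-169, 121))*(M - 43343) = (-22286 + 1/(-169 + 2*121))*(-42942 - 43343) = (-22286 + 1/(-169 + 242))*(-86285) = (-22286 + 1/73)*(-86285) = -1626877/73*(-86285) = 140375081945/73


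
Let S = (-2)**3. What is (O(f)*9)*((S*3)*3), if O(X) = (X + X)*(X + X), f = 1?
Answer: -2592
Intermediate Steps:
O(X) = 4*X**2 (O(X) = (2*X)*(2*X) = 4*X**2)
S = -8
(O(f)*9)*((S*3)*3) = ((4*1**2)*9)*(-8*3*3) = ((4*1)*9)*(-24*3) = (4*9)*(-72) = 36*(-72) = -2592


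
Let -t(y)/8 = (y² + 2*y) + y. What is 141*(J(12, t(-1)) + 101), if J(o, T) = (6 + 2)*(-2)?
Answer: 11985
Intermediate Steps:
t(y) = -24*y - 8*y² (t(y) = -8*((y² + 2*y) + y) = -8*(y² + 3*y) = -24*y - 8*y²)
J(o, T) = -16 (J(o, T) = 8*(-2) = -16)
141*(J(12, t(-1)) + 101) = 141*(-16 + 101) = 141*85 = 11985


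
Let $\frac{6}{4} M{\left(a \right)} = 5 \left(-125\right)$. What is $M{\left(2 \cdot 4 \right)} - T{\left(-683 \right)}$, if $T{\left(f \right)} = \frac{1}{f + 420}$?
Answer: $- \frac{328747}{789} \approx -416.66$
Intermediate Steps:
$T{\left(f \right)} = \frac{1}{420 + f}$
$M{\left(a \right)} = - \frac{1250}{3}$ ($M{\left(a \right)} = \frac{2 \cdot 5 \left(-125\right)}{3} = \frac{2}{3} \left(-625\right) = - \frac{1250}{3}$)
$M{\left(2 \cdot 4 \right)} - T{\left(-683 \right)} = - \frac{1250}{3} - \frac{1}{420 - 683} = - \frac{1250}{3} - \frac{1}{-263} = - \frac{1250}{3} - - \frac{1}{263} = - \frac{1250}{3} + \frac{1}{263} = - \frac{328747}{789}$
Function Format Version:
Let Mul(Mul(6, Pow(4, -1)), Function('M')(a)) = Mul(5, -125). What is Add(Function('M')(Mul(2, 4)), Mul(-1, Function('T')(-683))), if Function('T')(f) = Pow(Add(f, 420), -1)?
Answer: Rational(-328747, 789) ≈ -416.66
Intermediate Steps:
Function('T')(f) = Pow(Add(420, f), -1)
Function('M')(a) = Rational(-1250, 3) (Function('M')(a) = Mul(Rational(2, 3), Mul(5, -125)) = Mul(Rational(2, 3), -625) = Rational(-1250, 3))
Add(Function('M')(Mul(2, 4)), Mul(-1, Function('T')(-683))) = Add(Rational(-1250, 3), Mul(-1, Pow(Add(420, -683), -1))) = Add(Rational(-1250, 3), Mul(-1, Pow(-263, -1))) = Add(Rational(-1250, 3), Mul(-1, Rational(-1, 263))) = Add(Rational(-1250, 3), Rational(1, 263)) = Rational(-328747, 789)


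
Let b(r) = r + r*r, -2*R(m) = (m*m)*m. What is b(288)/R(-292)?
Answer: 2601/389017 ≈ 0.0066861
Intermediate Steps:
R(m) = -m³/2 (R(m) = -m*m*m/2 = -m²*m/2 = -m³/2)
b(r) = r + r²
b(288)/R(-292) = (288*(1 + 288))/((-½*(-292)³)) = (288*289)/((-½*(-24897088))) = 83232/12448544 = 83232*(1/12448544) = 2601/389017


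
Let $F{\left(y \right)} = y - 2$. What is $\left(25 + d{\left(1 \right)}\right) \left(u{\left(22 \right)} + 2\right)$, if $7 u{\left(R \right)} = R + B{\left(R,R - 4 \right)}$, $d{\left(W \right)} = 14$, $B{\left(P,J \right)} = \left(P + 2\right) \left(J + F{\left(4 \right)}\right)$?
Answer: $\frac{20124}{7} \approx 2874.9$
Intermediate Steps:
$F{\left(y \right)} = -2 + y$
$B{\left(P,J \right)} = \left(2 + J\right) \left(2 + P\right)$ ($B{\left(P,J \right)} = \left(P + 2\right) \left(J + \left(-2 + 4\right)\right) = \left(2 + P\right) \left(J + 2\right) = \left(2 + P\right) \left(2 + J\right) = \left(2 + J\right) \left(2 + P\right)$)
$u{\left(R \right)} = - \frac{4}{7} + \frac{5 R}{7} + \frac{R \left(-4 + R\right)}{7}$ ($u{\left(R \right)} = \frac{R + \left(4 + 2 \left(R - 4\right) + 2 R + \left(R - 4\right) R\right)}{7} = \frac{R + \left(4 + 2 \left(-4 + R\right) + 2 R + \left(-4 + R\right) R\right)}{7} = \frac{R + \left(4 + \left(-8 + 2 R\right) + 2 R + R \left(-4 + R\right)\right)}{7} = \frac{R + \left(-4 + 4 R + R \left(-4 + R\right)\right)}{7} = \frac{-4 + 5 R + R \left(-4 + R\right)}{7} = - \frac{4}{7} + \frac{5 R}{7} + \frac{R \left(-4 + R\right)}{7}$)
$\left(25 + d{\left(1 \right)}\right) \left(u{\left(22 \right)} + 2\right) = \left(25 + 14\right) \left(\left(- \frac{4}{7} + \frac{1}{7} \cdot 22 + \frac{22^{2}}{7}\right) + 2\right) = 39 \left(\left(- \frac{4}{7} + \frac{22}{7} + \frac{1}{7} \cdot 484\right) + 2\right) = 39 \left(\left(- \frac{4}{7} + \frac{22}{7} + \frac{484}{7}\right) + 2\right) = 39 \left(\frac{502}{7} + 2\right) = 39 \cdot \frac{516}{7} = \frac{20124}{7}$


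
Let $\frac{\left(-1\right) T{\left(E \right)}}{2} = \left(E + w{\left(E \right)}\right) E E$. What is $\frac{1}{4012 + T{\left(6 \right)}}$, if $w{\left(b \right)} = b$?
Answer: $\frac{1}{3148} \approx 0.00031766$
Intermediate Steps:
$T{\left(E \right)} = - 4 E^{3}$ ($T{\left(E \right)} = - 2 \left(E + E\right) E E = - 2 \cdot 2 E E^{2} = - 2 \cdot 2 E^{3} = - 4 E^{3}$)
$\frac{1}{4012 + T{\left(6 \right)}} = \frac{1}{4012 - 4 \cdot 6^{3}} = \frac{1}{4012 - 864} = \frac{1}{3148}$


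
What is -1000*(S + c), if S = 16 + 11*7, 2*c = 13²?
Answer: -177500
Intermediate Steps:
c = 169/2 (c = (½)*13² = (½)*169 = 169/2 ≈ 84.500)
S = 93 (S = 16 + 77 = 93)
-1000*(S + c) = -1000*(93 + 169/2) = -1000*355/2 = -177500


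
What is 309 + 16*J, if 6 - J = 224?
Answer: -3179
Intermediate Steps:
J = -218 (J = 6 - 1*224 = 6 - 224 = -218)
309 + 16*J = 309 + 16*(-218) = 309 - 3488 = -3179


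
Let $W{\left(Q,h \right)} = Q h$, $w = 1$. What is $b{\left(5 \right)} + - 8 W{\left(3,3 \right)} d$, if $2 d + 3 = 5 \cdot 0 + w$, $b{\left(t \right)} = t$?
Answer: $77$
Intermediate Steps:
$d = -1$ ($d = - \frac{3}{2} + \frac{5 \cdot 0 + 1}{2} = - \frac{3}{2} + \frac{0 + 1}{2} = - \frac{3}{2} + \frac{1}{2} \cdot 1 = - \frac{3}{2} + \frac{1}{2} = -1$)
$b{\left(5 \right)} + - 8 W{\left(3,3 \right)} d = 5 + - 8 \cdot 3 \cdot 3 \left(-1\right) = 5 + \left(-8\right) 9 \left(-1\right) = 5 - -72 = 5 + 72 = 77$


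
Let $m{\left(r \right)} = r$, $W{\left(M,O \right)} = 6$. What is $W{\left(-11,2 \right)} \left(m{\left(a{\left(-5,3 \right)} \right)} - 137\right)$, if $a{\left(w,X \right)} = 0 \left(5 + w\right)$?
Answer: $-822$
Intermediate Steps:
$a{\left(w,X \right)} = 0$
$W{\left(-11,2 \right)} \left(m{\left(a{\left(-5,3 \right)} \right)} - 137\right) = 6 \left(0 - 137\right) = 6 \left(-137\right) = -822$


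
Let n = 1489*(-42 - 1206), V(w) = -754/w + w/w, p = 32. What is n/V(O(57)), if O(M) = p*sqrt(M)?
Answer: 27115905024/127537 + 11209096704*sqrt(57)/127537 ≈ 8.7616e+5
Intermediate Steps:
O(M) = 32*sqrt(M)
V(w) = 1 - 754/w (V(w) = -754/w + 1 = 1 - 754/w)
n = -1858272 (n = 1489*(-1248) = -1858272)
n/V(O(57)) = -1858272*32*sqrt(57)/(-754 + 32*sqrt(57)) = -59464704*sqrt(57)/(-754 + 32*sqrt(57))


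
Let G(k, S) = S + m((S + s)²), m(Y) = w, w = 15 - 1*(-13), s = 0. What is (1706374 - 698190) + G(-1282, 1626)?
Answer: 1009838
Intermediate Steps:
w = 28 (w = 15 + 13 = 28)
m(Y) = 28
G(k, S) = 28 + S (G(k, S) = S + 28 = 28 + S)
(1706374 - 698190) + G(-1282, 1626) = (1706374 - 698190) + (28 + 1626) = 1008184 + 1654 = 1009838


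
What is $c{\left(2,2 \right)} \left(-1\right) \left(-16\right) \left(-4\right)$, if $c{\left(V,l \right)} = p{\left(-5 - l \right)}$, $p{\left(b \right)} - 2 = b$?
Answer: $320$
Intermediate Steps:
$p{\left(b \right)} = 2 + b$
$c{\left(V,l \right)} = -3 - l$ ($c{\left(V,l \right)} = 2 - \left(5 + l\right) = -3 - l$)
$c{\left(2,2 \right)} \left(-1\right) \left(-16\right) \left(-4\right) = \left(-3 - 2\right) \left(-1\right) \left(-16\right) \left(-4\right) = \left(-5\right) \left(-1\right) \left(-16\right) \left(-4\right) = 5 \left(-16\right) \left(-4\right) = \left(-80\right) \left(-4\right) = 320$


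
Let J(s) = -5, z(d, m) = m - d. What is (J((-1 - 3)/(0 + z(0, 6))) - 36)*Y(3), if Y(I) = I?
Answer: -123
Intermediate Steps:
(J((-1 - 3)/(0 + z(0, 6))) - 36)*Y(3) = (-5 - 36)*3 = -41*3 = -123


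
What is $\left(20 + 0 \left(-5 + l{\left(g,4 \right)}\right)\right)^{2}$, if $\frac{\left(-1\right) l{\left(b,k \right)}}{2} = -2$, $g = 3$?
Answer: $400$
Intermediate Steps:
$l{\left(b,k \right)} = 4$ ($l{\left(b,k \right)} = \left(-2\right) \left(-2\right) = 4$)
$\left(20 + 0 \left(-5 + l{\left(g,4 \right)}\right)\right)^{2} = \left(20 + 0 \left(-5 + 4\right)\right)^{2} = \left(20 + 0 \left(-1\right)\right)^{2} = \left(20 + 0\right)^{2} = 20^{2} = 400$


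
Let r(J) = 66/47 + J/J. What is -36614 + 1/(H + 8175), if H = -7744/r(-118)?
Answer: -20496773385/559807 ≈ -36614.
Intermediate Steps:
r(J) = 113/47 (r(J) = 66*(1/47) + 1 = 66/47 + 1 = 113/47)
H = -363968/113 (H = -7744/113/47 = -7744*47/113 = -363968/113 ≈ -3221.0)
-36614 + 1/(H + 8175) = -36614 + 1/(-363968/113 + 8175) = -36614 + 1/(559807/113) = -36614 + 113/559807 = -20496773385/559807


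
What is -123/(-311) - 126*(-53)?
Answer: 2076981/311 ≈ 6678.4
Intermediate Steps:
-123/(-311) - 126*(-53) = -123*(-1/311) + 6678 = 123/311 + 6678 = 2076981/311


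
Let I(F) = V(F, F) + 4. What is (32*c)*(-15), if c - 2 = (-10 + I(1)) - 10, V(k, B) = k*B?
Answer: 6240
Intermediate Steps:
V(k, B) = B*k
I(F) = 4 + F² (I(F) = F*F + 4 = F² + 4 = 4 + F²)
c = -13 (c = 2 + ((-10 + (4 + 1²)) - 10) = 2 + ((-10 + (4 + 1)) - 10) = 2 + ((-10 + 5) - 10) = 2 + (-5 - 10) = 2 - 15 = -13)
(32*c)*(-15) = (32*(-13))*(-15) = -416*(-15) = 6240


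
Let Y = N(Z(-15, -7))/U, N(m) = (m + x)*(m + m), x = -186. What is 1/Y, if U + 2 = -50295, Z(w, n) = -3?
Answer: -50297/1134 ≈ -44.354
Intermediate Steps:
N(m) = 2*m*(-186 + m) (N(m) = (m - 186)*(m + m) = (-186 + m)*(2*m) = 2*m*(-186 + m))
U = -50297 (U = -2 - 50295 = -50297)
Y = -1134/50297 (Y = (2*(-3)*(-186 - 3))/(-50297) = (2*(-3)*(-189))*(-1/50297) = 1134*(-1/50297) = -1134/50297 ≈ -0.022546)
1/Y = 1/(-1134/50297) = -50297/1134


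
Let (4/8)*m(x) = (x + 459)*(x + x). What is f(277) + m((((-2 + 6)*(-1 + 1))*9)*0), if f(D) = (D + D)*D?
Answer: 153458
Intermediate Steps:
m(x) = 4*x*(459 + x) (m(x) = 2*((x + 459)*(x + x)) = 2*((459 + x)*(2*x)) = 2*(2*x*(459 + x)) = 4*x*(459 + x))
f(D) = 2*D² (f(D) = (2*D)*D = 2*D²)
f(277) + m((((-2 + 6)*(-1 + 1))*9)*0) = 2*277² + 4*((((-2 + 6)*(-1 + 1))*9)*0)*(459 + (((-2 + 6)*(-1 + 1))*9)*0) = 2*76729 + 4*(((4*0)*9)*0)*(459 + ((4*0)*9)*0) = 153458 + 4*((0*9)*0)*(459 + (0*9)*0) = 153458 + 4*(0*0)*(459 + 0*0) = 153458 + 4*0*(459 + 0) = 153458 + 4*0*459 = 153458 + 0 = 153458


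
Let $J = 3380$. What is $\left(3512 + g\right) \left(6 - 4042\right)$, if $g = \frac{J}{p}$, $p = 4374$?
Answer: $- \frac{31006303624}{2187} \approx -1.4178 \cdot 10^{7}$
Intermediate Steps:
$g = \frac{1690}{2187}$ ($g = \frac{3380}{4374} = 3380 \cdot \frac{1}{4374} = \frac{1690}{2187} \approx 0.77275$)
$\left(3512 + g\right) \left(6 - 4042\right) = \left(3512 + \frac{1690}{2187}\right) \left(6 - 4042\right) = \frac{7682434}{2187} \left(-4036\right) = - \frac{31006303624}{2187}$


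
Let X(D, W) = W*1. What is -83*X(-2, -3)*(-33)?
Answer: -8217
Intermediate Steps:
X(D, W) = W
-83*X(-2, -3)*(-33) = -83*(-3)*(-33) = 249*(-33) = -8217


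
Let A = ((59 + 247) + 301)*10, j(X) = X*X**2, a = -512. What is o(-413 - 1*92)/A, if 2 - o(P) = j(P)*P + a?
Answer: -65037750111/6070 ≈ -1.0715e+7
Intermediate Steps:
j(X) = X**3
A = 6070 (A = (306 + 301)*10 = 607*10 = 6070)
o(P) = 514 - P**4 (o(P) = 2 - (P**3*P - 512) = 2 - (P**4 - 512) = 2 - (-512 + P**4) = 2 + (512 - P**4) = 514 - P**4)
o(-413 - 1*92)/A = (514 - (-413 - 1*92)**4)/6070 = (514 - (-413 - 92)**4)*(1/6070) = (514 - 1*(-505)**4)*(1/6070) = (514 - 1*65037750625)*(1/6070) = (514 - 65037750625)*(1/6070) = -65037750111*1/6070 = -65037750111/6070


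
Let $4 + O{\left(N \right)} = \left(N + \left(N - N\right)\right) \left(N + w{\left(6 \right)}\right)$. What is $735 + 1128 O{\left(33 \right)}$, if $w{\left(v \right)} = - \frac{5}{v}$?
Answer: $1193595$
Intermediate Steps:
$O{\left(N \right)} = -4 + N \left(- \frac{5}{6} + N\right)$ ($O{\left(N \right)} = -4 + \left(N + \left(N - N\right)\right) \left(N - \frac{5}{6}\right) = -4 + \left(N + 0\right) \left(N - \frac{5}{6}\right) = -4 + N \left(N - \frac{5}{6}\right) = -4 + N \left(- \frac{5}{6} + N\right)$)
$735 + 1128 O{\left(33 \right)} = 735 + 1128 \left(-4 + 33^{2} - \frac{55}{2}\right) = 735 + 1128 \left(-4 + 1089 - \frac{55}{2}\right) = 735 + 1128 \cdot \frac{2115}{2} = 735 + 1192860 = 1193595$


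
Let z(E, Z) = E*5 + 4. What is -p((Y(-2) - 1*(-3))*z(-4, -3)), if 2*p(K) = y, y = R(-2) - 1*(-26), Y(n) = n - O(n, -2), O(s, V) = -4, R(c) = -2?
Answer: -12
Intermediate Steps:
Y(n) = 4 + n (Y(n) = n - 1*(-4) = n + 4 = 4 + n)
z(E, Z) = 4 + 5*E (z(E, Z) = 5*E + 4 = 4 + 5*E)
y = 24 (y = -2 - 1*(-26) = -2 + 26 = 24)
p(K) = 12 (p(K) = (1/2)*24 = 12)
-p((Y(-2) - 1*(-3))*z(-4, -3)) = -1*12 = -12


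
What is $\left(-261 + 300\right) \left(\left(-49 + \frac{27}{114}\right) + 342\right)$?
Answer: $\frac{434577}{38} \approx 11436.0$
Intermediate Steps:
$\left(-261 + 300\right) \left(\left(-49 + \frac{27}{114}\right) + 342\right) = 39 \left(\left(-49 + 27 \cdot \frac{1}{114}\right) + 342\right) = 39 \left(\left(-49 + \frac{9}{38}\right) + 342\right) = 39 \left(- \frac{1853}{38} + 342\right) = 39 \cdot \frac{11143}{38} = \frac{434577}{38}$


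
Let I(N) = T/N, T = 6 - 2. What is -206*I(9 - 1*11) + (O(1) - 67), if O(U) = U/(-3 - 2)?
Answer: 1724/5 ≈ 344.80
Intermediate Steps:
T = 4
O(U) = -U/5 (O(U) = U/(-5) = -U/5)
I(N) = 4/N
-206*I(9 - 1*11) + (O(1) - 67) = -824/(9 - 1*11) + (-⅕*1 - 67) = -824/(9 - 11) + (-⅕ - 67) = -824/(-2) - 336/5 = -824*(-1)/2 - 336/5 = -206*(-2) - 336/5 = 412 - 336/5 = 1724/5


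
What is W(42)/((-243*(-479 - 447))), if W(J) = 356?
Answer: 178/112509 ≈ 0.0015821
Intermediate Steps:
W(42)/((-243*(-479 - 447))) = 356/((-243*(-479 - 447))) = 356/((-243*(-926))) = 356/225018 = 356*(1/225018) = 178/112509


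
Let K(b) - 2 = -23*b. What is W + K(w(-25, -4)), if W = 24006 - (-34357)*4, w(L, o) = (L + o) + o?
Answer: 162195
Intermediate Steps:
w(L, o) = L + 2*o
W = 161434 (W = 24006 - 1*(-137428) = 24006 + 137428 = 161434)
K(b) = 2 - 23*b
W + K(w(-25, -4)) = 161434 + (2 - 23*(-25 + 2*(-4))) = 161434 + (2 - 23*(-25 - 8)) = 161434 + (2 - 23*(-33)) = 161434 + (2 + 759) = 161434 + 761 = 162195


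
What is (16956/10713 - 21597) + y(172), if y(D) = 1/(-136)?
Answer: -10487947531/485656 ≈ -21595.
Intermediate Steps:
y(D) = -1/136
(16956/10713 - 21597) + y(172) = (16956/10713 - 21597) - 1/136 = (16956*(1/10713) - 21597) - 1/136 = (5652/3571 - 21597) - 1/136 = -77117235/3571 - 1/136 = -10487947531/485656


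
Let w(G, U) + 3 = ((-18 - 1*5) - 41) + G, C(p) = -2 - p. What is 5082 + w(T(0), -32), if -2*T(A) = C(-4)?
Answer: 5014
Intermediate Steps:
T(A) = -1 (T(A) = -(-2 - 1*(-4))/2 = -(-2 + 4)/2 = -1/2*2 = -1)
w(G, U) = -67 + G (w(G, U) = -3 + (((-18 - 1*5) - 41) + G) = -3 + (((-18 - 5) - 41) + G) = -3 + ((-23 - 41) + G) = -3 + (-64 + G) = -67 + G)
5082 + w(T(0), -32) = 5082 + (-67 - 1) = 5082 - 68 = 5014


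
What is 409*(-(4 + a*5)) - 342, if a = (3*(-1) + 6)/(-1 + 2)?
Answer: -8113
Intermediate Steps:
a = 3 (a = (-3 + 6)/1 = 3*1 = 3)
409*(-(4 + a*5)) - 342 = 409*(-(4 + 3*5)) - 342 = 409*(-(4 + 15)) - 342 = 409*(-1*19) - 342 = 409*(-19) - 342 = -7771 - 342 = -8113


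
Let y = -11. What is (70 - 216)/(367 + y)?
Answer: -73/178 ≈ -0.41011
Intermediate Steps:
(70 - 216)/(367 + y) = (70 - 216)/(367 - 11) = -146/356 = -146*1/356 = -73/178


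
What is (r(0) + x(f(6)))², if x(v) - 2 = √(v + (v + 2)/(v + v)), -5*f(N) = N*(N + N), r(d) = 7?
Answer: (540 + I*√50290)²/3600 ≈ 67.031 + 67.276*I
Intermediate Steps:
f(N) = -2*N²/5 (f(N) = -N*(N + N)/5 = -N*2*N/5 = -2*N²/5)
x(v) = 2 + √(v + (2 + v)/(2*v)) (x(v) = 2 + √(v + (v + 2)/(v + v)) = 2 + √(v + (2 + v)/((2*v))) = 2 + √(v + (2 + v)*(1/(2*v))) = 2 + √(v + (2 + v)/(2*v)))
(r(0) + x(f(6)))² = (7 + (2 + √(2 + 4*(-⅖*6²) + 4/((-⅖*6²)))/2))² = (7 + (2 + √(2 + 4*(-⅖*36) + 4/((-⅖*36)))/2))² = (7 + (2 + √(2 + 4*(-72/5) + 4/(-72/5))/2))² = (7 + (2 + √(2 - 288/5 + 4*(-5/72))/2))² = (7 + (2 + √(2 - 288/5 - 5/18)/2))² = (7 + (2 + √(-5029/90)/2))² = (7 + (2 + (I*√50290/30)/2))² = (7 + (2 + I*√50290/60))² = (9 + I*√50290/60)²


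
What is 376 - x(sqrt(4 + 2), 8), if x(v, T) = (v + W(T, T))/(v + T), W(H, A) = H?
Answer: 375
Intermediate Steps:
x(v, T) = 1 (x(v, T) = (v + T)/(v + T) = (T + v)/(T + v) = 1)
376 - x(sqrt(4 + 2), 8) = 376 - 1*1 = 376 - 1 = 375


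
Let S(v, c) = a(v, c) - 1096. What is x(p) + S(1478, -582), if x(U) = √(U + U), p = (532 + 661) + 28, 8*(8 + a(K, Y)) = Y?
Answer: -4707/4 + √2442 ≈ -1127.3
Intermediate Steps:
a(K, Y) = -8 + Y/8
S(v, c) = -1104 + c/8 (S(v, c) = (-8 + c/8) - 1096 = -1104 + c/8)
p = 1221 (p = 1193 + 28 = 1221)
x(U) = √2*√U (x(U) = √(2*U) = √2*√U)
x(p) + S(1478, -582) = √2*√1221 + (-1104 + (⅛)*(-582)) = √2442 + (-1104 - 291/4) = √2442 - 4707/4 = -4707/4 + √2442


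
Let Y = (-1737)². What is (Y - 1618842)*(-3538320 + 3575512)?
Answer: 52006577784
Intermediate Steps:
Y = 3017169
(Y - 1618842)*(-3538320 + 3575512) = (3017169 - 1618842)*(-3538320 + 3575512) = 1398327*37192 = 52006577784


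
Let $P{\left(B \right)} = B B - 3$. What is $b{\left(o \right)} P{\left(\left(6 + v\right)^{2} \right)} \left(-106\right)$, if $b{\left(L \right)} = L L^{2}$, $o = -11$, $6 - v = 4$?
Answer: $577464998$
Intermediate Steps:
$v = 2$ ($v = 6 - 4 = 2$)
$b{\left(L \right)} = L^{3}$
$P{\left(B \right)} = -3 + B^{2}$ ($P{\left(B \right)} = B^{2} - 3 = -3 + B^{2}$)
$b{\left(o \right)} P{\left(\left(6 + v\right)^{2} \right)} \left(-106\right) = \left(-11\right)^{3} \left(-3 + \left(\left(6 + 2\right)^{2}\right)^{2}\right) \left(-106\right) = - 1331 \left(-3 + \left(8^{2}\right)^{2}\right) \left(-106\right) = - 1331 \left(-3 + 64^{2}\right) \left(-106\right) = - 1331 \left(-3 + 4096\right) \left(-106\right) = \left(-1331\right) 4093 \left(-106\right) = \left(-5447783\right) \left(-106\right) = 577464998$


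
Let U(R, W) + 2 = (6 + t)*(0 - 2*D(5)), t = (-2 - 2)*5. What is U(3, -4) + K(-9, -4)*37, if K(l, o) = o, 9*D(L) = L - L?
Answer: -150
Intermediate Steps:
D(L) = 0 (D(L) = (L - L)/9 = (⅑)*0 = 0)
t = -20 (t = -4*5 = -20)
U(R, W) = -2 (U(R, W) = -2 + (6 - 20)*(0 - 2*0) = -2 - 14*(0 + 0) = -2 - 14*0 = -2 + 0 = -2)
U(3, -4) + K(-9, -4)*37 = -2 - 4*37 = -2 - 148 = -150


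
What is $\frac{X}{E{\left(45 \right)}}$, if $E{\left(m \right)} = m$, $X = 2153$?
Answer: $\frac{2153}{45} \approx 47.844$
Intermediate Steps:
$\frac{X}{E{\left(45 \right)}} = \frac{2153}{45}$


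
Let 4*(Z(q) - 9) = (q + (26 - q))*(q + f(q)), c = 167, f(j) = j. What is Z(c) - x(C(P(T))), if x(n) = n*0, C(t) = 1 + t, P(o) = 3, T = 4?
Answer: 2180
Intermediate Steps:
Z(q) = 9 + 13*q (Z(q) = 9 + ((q + (26 - q))*(q + q))/4 = 9 + (26*(2*q))/4 = 9 + (52*q)/4 = 9 + 13*q)
x(n) = 0
Z(c) - x(C(P(T))) = (9 + 13*167) - 1*0 = (9 + 2171) + 0 = 2180 + 0 = 2180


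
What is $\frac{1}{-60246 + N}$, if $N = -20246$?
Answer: $- \frac{1}{80492} \approx -1.2424 \cdot 10^{-5}$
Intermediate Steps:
$\frac{1}{-60246 + N} = \frac{1}{-60246 - 20246} = \frac{1}{-80492} = - \frac{1}{80492}$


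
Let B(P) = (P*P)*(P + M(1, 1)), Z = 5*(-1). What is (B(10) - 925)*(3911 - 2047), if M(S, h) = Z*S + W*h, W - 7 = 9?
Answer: 2190200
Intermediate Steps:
Z = -5
W = 16 (W = 7 + 9 = 16)
M(S, h) = -5*S + 16*h
B(P) = P²*(11 + P) (B(P) = (P*P)*(P + (-5*1 + 16*1)) = P²*(P + (-5 + 16)) = P²*(P + 11) = P²*(11 + P))
(B(10) - 925)*(3911 - 2047) = (10²*(11 + 10) - 925)*(3911 - 2047) = (100*21 - 925)*1864 = (2100 - 925)*1864 = 1175*1864 = 2190200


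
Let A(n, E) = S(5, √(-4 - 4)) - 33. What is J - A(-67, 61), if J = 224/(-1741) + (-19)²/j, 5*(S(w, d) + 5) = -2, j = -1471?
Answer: 486924087/12805055 ≈ 38.026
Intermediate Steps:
S(w, d) = -27/5 (S(w, d) = -5 + (⅕)*(-2) = -5 - ⅖ = -27/5)
A(n, E) = -192/5 (A(n, E) = -27/5 - 33 = -192/5)
J = -958005/2561011 (J = 224/(-1741) + (-19)²/(-1471) = 224*(-1/1741) + 361*(-1/1471) = -224/1741 - 361/1471 = -958005/2561011 ≈ -0.37407)
J - A(-67, 61) = -958005/2561011 - 1*(-192/5) = -958005/2561011 + 192/5 = 486924087/12805055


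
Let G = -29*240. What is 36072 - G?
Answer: 43032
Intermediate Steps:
G = -6960 (G = -1*6960 = -6960)
36072 - G = 36072 - 1*(-6960) = 36072 + 6960 = 43032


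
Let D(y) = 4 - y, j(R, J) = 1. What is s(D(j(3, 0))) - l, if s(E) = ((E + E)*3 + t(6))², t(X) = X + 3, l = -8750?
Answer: 9479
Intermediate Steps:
t(X) = 3 + X
s(E) = (9 + 6*E)² (s(E) = ((E + E)*3 + (3 + 6))² = ((2*E)*3 + 9)² = (6*E + 9)² = (9 + 6*E)²)
s(D(j(3, 0))) - l = 9*(3 + 2*(4 - 1*1))² - 1*(-8750) = 9*(3 + 2*(4 - 1))² + 8750 = 9*(3 + 2*3)² + 8750 = 9*(3 + 6)² + 8750 = 9*9² + 8750 = 9*81 + 8750 = 729 + 8750 = 9479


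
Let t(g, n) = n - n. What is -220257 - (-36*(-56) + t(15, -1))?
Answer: -222273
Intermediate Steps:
t(g, n) = 0
-220257 - (-36*(-56) + t(15, -1)) = -220257 - (-36*(-56) + 0) = -220257 - (2016 + 0) = -220257 - 1*2016 = -220257 - 2016 = -222273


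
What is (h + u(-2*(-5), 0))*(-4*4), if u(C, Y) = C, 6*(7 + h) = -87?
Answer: 184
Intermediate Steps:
h = -43/2 (h = -7 + (1/6)*(-87) = -7 - 29/2 = -43/2 ≈ -21.500)
(h + u(-2*(-5), 0))*(-4*4) = (-43/2 - 2*(-5))*(-4*4) = (-43/2 + 10)*(-16) = -23/2*(-16) = 184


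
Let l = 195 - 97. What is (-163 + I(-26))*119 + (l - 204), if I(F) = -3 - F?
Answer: -16766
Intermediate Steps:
l = 98
(-163 + I(-26))*119 + (l - 204) = (-163 + (-3 - 1*(-26)))*119 + (98 - 204) = (-163 + (-3 + 26))*119 - 106 = (-163 + 23)*119 - 106 = -140*119 - 106 = -16660 - 106 = -16766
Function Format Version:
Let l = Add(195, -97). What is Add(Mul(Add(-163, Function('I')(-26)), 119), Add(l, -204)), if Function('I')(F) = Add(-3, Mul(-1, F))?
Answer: -16766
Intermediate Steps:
l = 98
Add(Mul(Add(-163, Function('I')(-26)), 119), Add(l, -204)) = Add(Mul(Add(-163, Add(-3, Mul(-1, -26))), 119), Add(98, -204)) = Add(Mul(Add(-163, Add(-3, 26)), 119), -106) = Add(Mul(Add(-163, 23), 119), -106) = Add(Mul(-140, 119), -106) = Add(-16660, -106) = -16766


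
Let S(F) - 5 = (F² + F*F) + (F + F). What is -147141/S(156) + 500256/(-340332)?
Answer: -6215319333/1389377029 ≈ -4.4735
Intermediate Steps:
S(F) = 5 + 2*F + 2*F² (S(F) = 5 + ((F² + F*F) + (F + F)) = 5 + ((F² + F²) + 2*F) = 5 + (2*F² + 2*F) = 5 + (2*F + 2*F²) = 5 + 2*F + 2*F²)
-147141/S(156) + 500256/(-340332) = -147141/(5 + 2*156 + 2*156²) + 500256/(-340332) = -147141/(5 + 312 + 2*24336) + 500256*(-1/340332) = -147141/(5 + 312 + 48672) - 41688/28361 = -147141/48989 - 41688/28361 = -6215319333/1389377029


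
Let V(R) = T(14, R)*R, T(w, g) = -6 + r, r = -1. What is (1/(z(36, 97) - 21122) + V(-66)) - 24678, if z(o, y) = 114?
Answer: -508729729/21008 ≈ -24216.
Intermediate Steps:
T(w, g) = -7 (T(w, g) = -6 - 1 = -7)
V(R) = -7*R
(1/(z(36, 97) - 21122) + V(-66)) - 24678 = (1/(114 - 21122) - 7*(-66)) - 24678 = (1/(-21008) + 462) - 24678 = (-1/21008 + 462) - 24678 = 9705695/21008 - 24678 = -508729729/21008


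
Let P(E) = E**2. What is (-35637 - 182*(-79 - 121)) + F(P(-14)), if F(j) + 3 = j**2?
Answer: 39176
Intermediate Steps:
F(j) = -3 + j**2
(-35637 - 182*(-79 - 121)) + F(P(-14)) = (-35637 - 182*(-79 - 121)) + (-3 + ((-14)**2)**2) = (-35637 - 182*(-200)) + (-3 + 196**2) = (-35637 - 1*(-36400)) + (-3 + 38416) = (-35637 + 36400) + 38413 = 763 + 38413 = 39176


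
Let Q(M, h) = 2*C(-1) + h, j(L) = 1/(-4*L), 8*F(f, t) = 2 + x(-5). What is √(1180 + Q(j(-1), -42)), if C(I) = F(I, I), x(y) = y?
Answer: √4549/2 ≈ 33.723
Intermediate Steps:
F(f, t) = -3/8 (F(f, t) = (2 - 5)/8 = (⅛)*(-3) = -3/8)
j(L) = -1/(4*L)
C(I) = -3/8
Q(M, h) = -¾ + h (Q(M, h) = 2*(-3/8) + h = -¾ + h)
√(1180 + Q(j(-1), -42)) = √(1180 + (-¾ - 42)) = √(1180 - 171/4) = √(4549/4) = √4549/2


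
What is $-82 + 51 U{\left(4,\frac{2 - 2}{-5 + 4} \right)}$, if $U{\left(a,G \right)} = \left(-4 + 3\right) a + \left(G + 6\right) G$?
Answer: $-286$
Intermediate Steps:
$U{\left(a,G \right)} = - a + G \left(6 + G\right)$ ($U{\left(a,G \right)} = - a + \left(6 + G\right) G = - a + G \left(6 + G\right)$)
$-82 + 51 U{\left(4,\frac{2 - 2}{-5 + 4} \right)} = -82 + 51 \left(\left(\frac{2 - 2}{-5 + 4}\right)^{2} - 4 + 6 \frac{2 - 2}{-5 + 4}\right) = -82 + 51 \left(\left(\frac{0}{-1}\right)^{2} - 4 + 6 \frac{0}{-1}\right) = -82 + 51 \left(\left(0 \left(-1\right)\right)^{2} - 4 + 6 \cdot 0 \left(-1\right)\right) = -82 + 51 \left(0^{2} - 4 + 6 \cdot 0\right) = -82 + 51 \left(0 - 4 + 0\right) = -82 + 51 \left(-4\right) = -82 - 204 = -286$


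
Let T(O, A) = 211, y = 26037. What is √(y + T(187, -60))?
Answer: 2*√6562 ≈ 162.01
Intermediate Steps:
√(y + T(187, -60)) = √(26037 + 211) = √26248 = 2*√6562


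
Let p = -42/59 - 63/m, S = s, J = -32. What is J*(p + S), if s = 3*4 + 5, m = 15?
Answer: -114112/295 ≈ -386.82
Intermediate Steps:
s = 17 (s = 12 + 5 = 17)
S = 17
p = -1449/295 (p = -42/59 - 63/15 = -42*1/59 - 63*1/15 = -42/59 - 21/5 = -1449/295 ≈ -4.9119)
J*(p + S) = -32*(-1449/295 + 17) = -32*3566/295 = -114112/295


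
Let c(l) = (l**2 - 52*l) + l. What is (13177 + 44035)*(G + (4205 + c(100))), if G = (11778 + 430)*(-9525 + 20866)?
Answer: 7921575407996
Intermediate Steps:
c(l) = l**2 - 51*l
G = 138450928 (G = 12208*11341 = 138450928)
(13177 + 44035)*(G + (4205 + c(100))) = (13177 + 44035)*(138450928 + (4205 + 100*(-51 + 100))) = 57212*(138450928 + (4205 + 100*49)) = 57212*(138450928 + (4205 + 4900)) = 57212*(138450928 + 9105) = 57212*138460033 = 7921575407996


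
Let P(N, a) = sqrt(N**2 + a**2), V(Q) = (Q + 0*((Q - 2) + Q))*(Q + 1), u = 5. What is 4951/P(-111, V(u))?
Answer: 4951*sqrt(1469)/4407 ≈ 43.059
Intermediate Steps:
V(Q) = Q*(1 + Q) (V(Q) = (Q + 0*((-2 + Q) + Q))*(1 + Q) = (Q + 0*(-2 + 2*Q))*(1 + Q) = (Q + 0)*(1 + Q) = Q*(1 + Q))
4951/P(-111, V(u)) = 4951/(sqrt((-111)**2 + (5*(1 + 5))**2)) = 4951/(sqrt(12321 + (5*6)**2)) = 4951/(sqrt(12321 + 30**2)) = 4951/(sqrt(12321 + 900)) = 4951/(sqrt(13221)) = 4951/((3*sqrt(1469))) = 4951*(sqrt(1469)/4407) = 4951*sqrt(1469)/4407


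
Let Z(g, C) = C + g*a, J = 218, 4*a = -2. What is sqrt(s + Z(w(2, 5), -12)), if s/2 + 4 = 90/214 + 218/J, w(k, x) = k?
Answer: I*sqrt(207901)/107 ≈ 4.2613*I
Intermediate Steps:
a = -1/2 (a = (1/4)*(-2) = -1/2 ≈ -0.50000)
Z(g, C) = C - g/2 (Z(g, C) = C + g*(-1/2) = C - g/2)
s = -552/107 (s = -8 + 2*(90/214 + 218/218) = -8 + 2*(90*(1/214) + 218*(1/218)) = -8 + 2*(45/107 + 1) = -8 + 2*(152/107) = -8 + 304/107 = -552/107 ≈ -5.1589)
sqrt(s + Z(w(2, 5), -12)) = sqrt(-552/107 + (-12 - 1/2*2)) = sqrt(-552/107 + (-12 - 1)) = sqrt(-552/107 - 13) = sqrt(-1943/107) = I*sqrt(207901)/107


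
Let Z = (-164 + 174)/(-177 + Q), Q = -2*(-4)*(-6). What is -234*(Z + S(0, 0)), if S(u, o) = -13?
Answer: 15262/5 ≈ 3052.4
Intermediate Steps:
Q = -48 (Q = 8*(-6) = -48)
Z = -2/45 (Z = (-164 + 174)/(-177 - 48) = 10/(-225) = 10*(-1/225) = -2/45 ≈ -0.044444)
-234*(Z + S(0, 0)) = -234*(-2/45 - 13) = -234*(-587/45) = 15262/5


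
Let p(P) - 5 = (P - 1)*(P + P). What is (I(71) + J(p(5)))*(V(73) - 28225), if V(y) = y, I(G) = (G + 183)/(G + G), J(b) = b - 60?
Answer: 26406576/71 ≈ 3.7192e+5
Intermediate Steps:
p(P) = 5 + 2*P*(-1 + P) (p(P) = 5 + (P - 1)*(P + P) = 5 + (-1 + P)*(2*P) = 5 + 2*P*(-1 + P))
J(b) = -60 + b
I(G) = (183 + G)/(2*G) (I(G) = (183 + G)/((2*G)) = (183 + G)*(1/(2*G)) = (183 + G)/(2*G))
(I(71) + J(p(5)))*(V(73) - 28225) = ((½)*(183 + 71)/71 + (-60 + (5 - 2*5 + 2*5²)))*(73 - 28225) = ((½)*(1/71)*254 + (-60 + (5 - 10 + 2*25)))*(-28152) = (127/71 + (-60 + (5 - 10 + 50)))*(-28152) = (127/71 + (-60 + 45))*(-28152) = (127/71 - 15)*(-28152) = -938/71*(-28152) = 26406576/71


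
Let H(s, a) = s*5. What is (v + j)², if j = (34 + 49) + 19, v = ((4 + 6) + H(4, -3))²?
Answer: 1004004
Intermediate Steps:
H(s, a) = 5*s
v = 900 (v = ((4 + 6) + 5*4)² = (10 + 20)² = 30² = 900)
j = 102 (j = 83 + 19 = 102)
(v + j)² = (900 + 102)² = 1002² = 1004004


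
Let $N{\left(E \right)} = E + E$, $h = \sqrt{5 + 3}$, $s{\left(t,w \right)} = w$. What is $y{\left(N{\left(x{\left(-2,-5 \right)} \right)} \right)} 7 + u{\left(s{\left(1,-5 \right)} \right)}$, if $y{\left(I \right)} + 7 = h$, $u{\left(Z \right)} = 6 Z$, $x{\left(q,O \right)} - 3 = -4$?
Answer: $-79 + 14 \sqrt{2} \approx -59.201$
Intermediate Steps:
$x{\left(q,O \right)} = -1$ ($x{\left(q,O \right)} = 3 - 4 = -1$)
$h = 2 \sqrt{2}$ ($h = \sqrt{8} = 2 \sqrt{2} \approx 2.8284$)
$N{\left(E \right)} = 2 E$
$y{\left(I \right)} = -7 + 2 \sqrt{2}$
$y{\left(N{\left(x{\left(-2,-5 \right)} \right)} \right)} 7 + u{\left(s{\left(1,-5 \right)} \right)} = \left(-7 + 2 \sqrt{2}\right) 7 + 6 \left(-5\right) = \left(-49 + 14 \sqrt{2}\right) - 30 = -79 + 14 \sqrt{2}$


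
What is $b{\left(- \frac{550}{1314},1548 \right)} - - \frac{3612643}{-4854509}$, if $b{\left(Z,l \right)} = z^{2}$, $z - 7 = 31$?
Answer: $\frac{7006298353}{4854509} \approx 1443.3$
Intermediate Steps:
$z = 38$ ($z = 7 + 31 = 38$)
$b{\left(Z,l \right)} = 1444$ ($b{\left(Z,l \right)} = 38^{2} = 1444$)
$b{\left(- \frac{550}{1314},1548 \right)} - - \frac{3612643}{-4854509} = 1444 - - \frac{3612643}{-4854509} = 1444 - \left(-3612643\right) \left(- \frac{1}{4854509}\right) = 1444 - \frac{3612643}{4854509} = \frac{7006298353}{4854509}$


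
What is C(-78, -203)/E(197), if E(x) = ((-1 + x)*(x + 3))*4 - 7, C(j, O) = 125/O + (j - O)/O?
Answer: -250/31828979 ≈ -7.8545e-6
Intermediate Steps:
C(j, O) = 125/O + (j - O)/O
E(x) = -7 + 4*(-1 + x)*(3 + x) (E(x) = ((-1 + x)*(3 + x))*4 - 7 = 4*(-1 + x)*(3 + x) - 7 = -7 + 4*(-1 + x)*(3 + x))
C(-78, -203)/E(197) = ((125 - 78 - 1*(-203))/(-203))/(-19 + 4*197**2 + 8*197) = (-(125 - 78 + 203)/203)/(-19 + 4*38809 + 1576) = (-1/203*250)/(-19 + 155236 + 1576) = -250/203/156793 = -250/203*1/156793 = -250/31828979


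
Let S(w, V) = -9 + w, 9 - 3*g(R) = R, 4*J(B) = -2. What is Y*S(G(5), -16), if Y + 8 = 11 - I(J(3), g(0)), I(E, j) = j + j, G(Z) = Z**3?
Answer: -348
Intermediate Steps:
J(B) = -1/2 (J(B) = (1/4)*(-2) = -1/2)
g(R) = 3 - R/3
I(E, j) = 2*j
Y = -3 (Y = -8 + (11 - 2*(3 - 1/3*0)) = -8 + (11 - 2*(3 + 0)) = -8 + (11 - 2*3) = -8 + (11 - 1*6) = -8 + (11 - 6) = -8 + 5 = -3)
Y*S(G(5), -16) = -3*(-9 + 5**3) = -3*(-9 + 125) = -3*116 = -348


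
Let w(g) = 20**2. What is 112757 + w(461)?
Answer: 113157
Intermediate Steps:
w(g) = 400
112757 + w(461) = 112757 + 400 = 113157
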